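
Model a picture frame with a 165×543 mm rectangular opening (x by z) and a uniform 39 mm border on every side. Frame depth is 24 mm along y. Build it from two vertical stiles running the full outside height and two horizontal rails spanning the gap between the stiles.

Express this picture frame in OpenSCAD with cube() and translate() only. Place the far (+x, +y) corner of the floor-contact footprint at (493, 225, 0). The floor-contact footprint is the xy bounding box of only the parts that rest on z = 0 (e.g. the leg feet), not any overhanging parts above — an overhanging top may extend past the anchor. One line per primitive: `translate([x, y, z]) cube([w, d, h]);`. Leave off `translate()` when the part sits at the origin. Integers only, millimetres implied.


translate([250, 201, 0]) cube([39, 24, 621]);
translate([454, 201, 0]) cube([39, 24, 621]);
translate([289, 201, 0]) cube([165, 24, 39]);
translate([289, 201, 582]) cube([165, 24, 39]);


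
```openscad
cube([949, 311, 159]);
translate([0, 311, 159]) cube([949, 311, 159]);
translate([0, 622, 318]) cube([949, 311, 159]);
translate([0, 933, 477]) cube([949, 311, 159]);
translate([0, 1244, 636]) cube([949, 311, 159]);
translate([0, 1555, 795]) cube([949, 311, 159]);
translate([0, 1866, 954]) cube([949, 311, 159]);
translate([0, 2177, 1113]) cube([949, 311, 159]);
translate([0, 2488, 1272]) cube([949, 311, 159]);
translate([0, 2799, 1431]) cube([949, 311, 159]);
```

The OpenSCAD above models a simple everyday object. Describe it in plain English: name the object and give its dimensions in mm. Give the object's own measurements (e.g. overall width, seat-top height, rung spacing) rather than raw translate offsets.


A straight staircase of 10 solid steps. Each step is 949 mm wide (x), 311 mm deep (y, the going) and 159 mm tall (the rise). The first step rests on the floor; each subsequent step sits one going further in +y and one rise higher in +z, directly behind and above the previous step with no overlap.


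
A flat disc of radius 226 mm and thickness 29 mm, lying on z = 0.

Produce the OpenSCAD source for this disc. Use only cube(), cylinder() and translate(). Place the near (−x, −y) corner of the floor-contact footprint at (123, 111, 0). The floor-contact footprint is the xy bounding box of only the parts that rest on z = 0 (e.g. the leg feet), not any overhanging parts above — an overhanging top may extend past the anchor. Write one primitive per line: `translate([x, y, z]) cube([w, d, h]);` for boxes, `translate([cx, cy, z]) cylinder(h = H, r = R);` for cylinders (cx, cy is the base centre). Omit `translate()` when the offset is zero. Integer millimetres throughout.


translate([349, 337, 0]) cylinder(h = 29, r = 226);


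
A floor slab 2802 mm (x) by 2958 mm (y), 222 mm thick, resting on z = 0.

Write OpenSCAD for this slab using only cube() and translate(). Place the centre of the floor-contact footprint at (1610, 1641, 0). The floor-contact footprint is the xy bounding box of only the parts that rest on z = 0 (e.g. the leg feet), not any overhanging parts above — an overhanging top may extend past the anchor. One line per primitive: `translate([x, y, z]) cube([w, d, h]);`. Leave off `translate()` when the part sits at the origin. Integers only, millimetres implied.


translate([209, 162, 0]) cube([2802, 2958, 222]);


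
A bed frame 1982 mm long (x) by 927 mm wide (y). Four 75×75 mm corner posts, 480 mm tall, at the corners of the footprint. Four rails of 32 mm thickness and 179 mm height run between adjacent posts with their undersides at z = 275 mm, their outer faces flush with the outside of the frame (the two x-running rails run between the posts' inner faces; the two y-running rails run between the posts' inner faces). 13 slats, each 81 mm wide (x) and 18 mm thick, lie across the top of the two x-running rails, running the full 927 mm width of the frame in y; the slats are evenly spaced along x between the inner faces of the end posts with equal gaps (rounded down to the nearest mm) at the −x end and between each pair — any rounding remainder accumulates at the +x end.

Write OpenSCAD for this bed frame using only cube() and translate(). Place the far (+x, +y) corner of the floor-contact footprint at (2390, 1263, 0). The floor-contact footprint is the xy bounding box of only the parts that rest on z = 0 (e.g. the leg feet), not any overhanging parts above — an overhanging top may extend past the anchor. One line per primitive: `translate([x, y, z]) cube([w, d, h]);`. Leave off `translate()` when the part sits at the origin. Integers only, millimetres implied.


translate([408, 336, 0]) cube([75, 75, 480]);
translate([408, 1188, 0]) cube([75, 75, 480]);
translate([2315, 336, 0]) cube([75, 75, 480]);
translate([2315, 1188, 0]) cube([75, 75, 480]);
translate([483, 336, 275]) cube([1832, 32, 179]);
translate([483, 1231, 275]) cube([1832, 32, 179]);
translate([408, 411, 275]) cube([32, 777, 179]);
translate([2358, 411, 275]) cube([32, 777, 179]);
translate([538, 336, 454]) cube([81, 927, 18]);
translate([674, 336, 454]) cube([81, 927, 18]);
translate([810, 336, 454]) cube([81, 927, 18]);
translate([946, 336, 454]) cube([81, 927, 18]);
translate([1082, 336, 454]) cube([81, 927, 18]);
translate([1218, 336, 454]) cube([81, 927, 18]);
translate([1354, 336, 454]) cube([81, 927, 18]);
translate([1490, 336, 454]) cube([81, 927, 18]);
translate([1626, 336, 454]) cube([81, 927, 18]);
translate([1762, 336, 454]) cube([81, 927, 18]);
translate([1898, 336, 454]) cube([81, 927, 18]);
translate([2034, 336, 454]) cube([81, 927, 18]);
translate([2170, 336, 454]) cube([81, 927, 18]);


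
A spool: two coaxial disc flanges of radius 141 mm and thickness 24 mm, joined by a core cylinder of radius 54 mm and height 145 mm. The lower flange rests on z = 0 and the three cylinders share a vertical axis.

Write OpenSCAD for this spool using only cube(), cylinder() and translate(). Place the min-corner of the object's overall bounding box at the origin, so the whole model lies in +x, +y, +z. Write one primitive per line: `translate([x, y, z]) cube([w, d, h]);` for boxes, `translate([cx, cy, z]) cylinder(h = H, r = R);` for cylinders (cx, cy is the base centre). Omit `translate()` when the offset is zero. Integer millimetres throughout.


translate([141, 141, 0]) cylinder(h = 24, r = 141);
translate([141, 141, 24]) cylinder(h = 145, r = 54);
translate([141, 141, 169]) cylinder(h = 24, r = 141);


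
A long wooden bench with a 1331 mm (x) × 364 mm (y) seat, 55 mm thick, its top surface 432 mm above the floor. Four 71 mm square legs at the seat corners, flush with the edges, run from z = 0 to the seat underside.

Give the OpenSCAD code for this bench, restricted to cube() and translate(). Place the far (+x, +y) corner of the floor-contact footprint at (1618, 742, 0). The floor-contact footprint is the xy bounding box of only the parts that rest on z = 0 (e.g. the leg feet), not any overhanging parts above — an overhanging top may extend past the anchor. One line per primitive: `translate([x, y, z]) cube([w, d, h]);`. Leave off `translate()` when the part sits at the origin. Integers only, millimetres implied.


translate([287, 378, 377]) cube([1331, 364, 55]);
translate([287, 378, 0]) cube([71, 71, 377]);
translate([287, 671, 0]) cube([71, 71, 377]);
translate([1547, 378, 0]) cube([71, 71, 377]);
translate([1547, 671, 0]) cube([71, 71, 377]);


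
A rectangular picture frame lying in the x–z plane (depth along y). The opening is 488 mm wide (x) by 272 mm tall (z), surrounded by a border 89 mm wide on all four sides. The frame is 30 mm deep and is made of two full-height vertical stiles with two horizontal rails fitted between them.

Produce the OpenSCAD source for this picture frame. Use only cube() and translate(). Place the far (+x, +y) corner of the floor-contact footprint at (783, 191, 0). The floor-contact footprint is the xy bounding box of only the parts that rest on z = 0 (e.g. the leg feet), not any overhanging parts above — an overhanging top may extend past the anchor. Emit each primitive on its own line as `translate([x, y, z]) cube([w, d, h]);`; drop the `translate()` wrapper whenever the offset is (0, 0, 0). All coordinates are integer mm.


translate([117, 161, 0]) cube([89, 30, 450]);
translate([694, 161, 0]) cube([89, 30, 450]);
translate([206, 161, 0]) cube([488, 30, 89]);
translate([206, 161, 361]) cube([488, 30, 89]);


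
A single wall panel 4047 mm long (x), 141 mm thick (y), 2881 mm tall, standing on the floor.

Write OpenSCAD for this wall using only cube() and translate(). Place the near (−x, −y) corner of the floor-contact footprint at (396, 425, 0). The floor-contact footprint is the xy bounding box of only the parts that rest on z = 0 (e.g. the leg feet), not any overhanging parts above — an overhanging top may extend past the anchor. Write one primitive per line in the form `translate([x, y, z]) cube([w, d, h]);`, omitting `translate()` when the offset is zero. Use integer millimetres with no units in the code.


translate([396, 425, 0]) cube([4047, 141, 2881]);


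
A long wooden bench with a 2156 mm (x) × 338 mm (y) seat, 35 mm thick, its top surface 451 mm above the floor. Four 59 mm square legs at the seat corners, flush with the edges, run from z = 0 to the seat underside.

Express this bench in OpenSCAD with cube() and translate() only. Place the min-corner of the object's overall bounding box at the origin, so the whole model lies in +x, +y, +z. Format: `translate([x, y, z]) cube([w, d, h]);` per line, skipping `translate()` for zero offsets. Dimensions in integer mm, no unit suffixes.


translate([0, 0, 416]) cube([2156, 338, 35]);
cube([59, 59, 416]);
translate([0, 279, 0]) cube([59, 59, 416]);
translate([2097, 0, 0]) cube([59, 59, 416]);
translate([2097, 279, 0]) cube([59, 59, 416]);


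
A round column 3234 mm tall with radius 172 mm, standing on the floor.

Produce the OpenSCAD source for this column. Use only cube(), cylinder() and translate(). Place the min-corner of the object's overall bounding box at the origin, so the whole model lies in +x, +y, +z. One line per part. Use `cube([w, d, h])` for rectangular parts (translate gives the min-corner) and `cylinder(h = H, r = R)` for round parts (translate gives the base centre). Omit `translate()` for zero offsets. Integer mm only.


translate([172, 172, 0]) cylinder(h = 3234, r = 172);


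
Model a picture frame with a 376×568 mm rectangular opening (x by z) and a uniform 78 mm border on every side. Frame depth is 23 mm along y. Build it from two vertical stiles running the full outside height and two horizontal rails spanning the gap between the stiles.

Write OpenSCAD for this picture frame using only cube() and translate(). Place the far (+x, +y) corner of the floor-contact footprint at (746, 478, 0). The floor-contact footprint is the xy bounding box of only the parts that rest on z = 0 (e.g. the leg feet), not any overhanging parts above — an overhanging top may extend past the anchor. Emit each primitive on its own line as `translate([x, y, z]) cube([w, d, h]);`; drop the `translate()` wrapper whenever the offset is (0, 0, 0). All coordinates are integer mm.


translate([214, 455, 0]) cube([78, 23, 724]);
translate([668, 455, 0]) cube([78, 23, 724]);
translate([292, 455, 0]) cube([376, 23, 78]);
translate([292, 455, 646]) cube([376, 23, 78]);


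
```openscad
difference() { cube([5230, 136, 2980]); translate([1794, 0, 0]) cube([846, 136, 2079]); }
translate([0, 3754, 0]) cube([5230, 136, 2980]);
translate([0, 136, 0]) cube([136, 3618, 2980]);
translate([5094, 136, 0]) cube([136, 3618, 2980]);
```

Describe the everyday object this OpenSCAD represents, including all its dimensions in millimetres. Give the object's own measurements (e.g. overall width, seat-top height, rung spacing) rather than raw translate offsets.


A single room: four walls, each 2980 mm tall and 136 mm thick, enclosing an outside footprint 5230×3890 mm (x × y), no floor or roof. The front and back walls (−y and +y sides) run the full x-width; the side walls fit between their inner faces. A door opening 846 mm wide and 2079 mm tall is cut through the front wall from the floor up, its −x edge 1794 mm from the wall's −x end.


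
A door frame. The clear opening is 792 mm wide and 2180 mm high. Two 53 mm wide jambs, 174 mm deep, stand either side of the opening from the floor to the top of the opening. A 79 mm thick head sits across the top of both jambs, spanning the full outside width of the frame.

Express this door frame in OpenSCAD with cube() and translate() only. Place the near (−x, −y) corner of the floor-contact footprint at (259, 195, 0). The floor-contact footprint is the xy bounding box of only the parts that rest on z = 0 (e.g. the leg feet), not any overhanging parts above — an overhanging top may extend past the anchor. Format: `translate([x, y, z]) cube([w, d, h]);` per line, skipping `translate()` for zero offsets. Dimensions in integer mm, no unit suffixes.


translate([259, 195, 0]) cube([53, 174, 2180]);
translate([1104, 195, 0]) cube([53, 174, 2180]);
translate([259, 195, 2180]) cube([898, 174, 79]);


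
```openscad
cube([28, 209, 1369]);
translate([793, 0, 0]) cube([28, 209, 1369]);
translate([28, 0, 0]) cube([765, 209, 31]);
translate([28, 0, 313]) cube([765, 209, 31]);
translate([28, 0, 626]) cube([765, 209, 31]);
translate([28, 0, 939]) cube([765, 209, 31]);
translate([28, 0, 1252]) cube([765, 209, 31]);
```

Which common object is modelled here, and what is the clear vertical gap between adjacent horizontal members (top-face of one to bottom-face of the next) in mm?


A bookshelf. The clear shelf gap is 282 mm.

Two tall side panels with 5 horizontal boards between them — a bookshelf. The first two shelf undersides are at z = 0 and z = 313; with shelf thickness 31, the clear gap is 313 − 0 − 31 = 282 mm.


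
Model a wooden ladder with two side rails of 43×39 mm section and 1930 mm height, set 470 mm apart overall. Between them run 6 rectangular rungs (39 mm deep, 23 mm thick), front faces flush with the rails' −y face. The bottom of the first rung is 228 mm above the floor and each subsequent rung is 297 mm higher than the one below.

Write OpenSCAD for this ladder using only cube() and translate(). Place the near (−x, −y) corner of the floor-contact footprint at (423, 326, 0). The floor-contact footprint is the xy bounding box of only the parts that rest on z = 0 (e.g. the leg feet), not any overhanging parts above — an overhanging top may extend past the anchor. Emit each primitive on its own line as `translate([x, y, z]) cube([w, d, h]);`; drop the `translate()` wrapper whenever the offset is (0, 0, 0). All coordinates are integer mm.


translate([423, 326, 0]) cube([43, 39, 1930]);
translate([850, 326, 0]) cube([43, 39, 1930]);
translate([466, 326, 228]) cube([384, 39, 23]);
translate([466, 326, 525]) cube([384, 39, 23]);
translate([466, 326, 822]) cube([384, 39, 23]);
translate([466, 326, 1119]) cube([384, 39, 23]);
translate([466, 326, 1416]) cube([384, 39, 23]);
translate([466, 326, 1713]) cube([384, 39, 23]);


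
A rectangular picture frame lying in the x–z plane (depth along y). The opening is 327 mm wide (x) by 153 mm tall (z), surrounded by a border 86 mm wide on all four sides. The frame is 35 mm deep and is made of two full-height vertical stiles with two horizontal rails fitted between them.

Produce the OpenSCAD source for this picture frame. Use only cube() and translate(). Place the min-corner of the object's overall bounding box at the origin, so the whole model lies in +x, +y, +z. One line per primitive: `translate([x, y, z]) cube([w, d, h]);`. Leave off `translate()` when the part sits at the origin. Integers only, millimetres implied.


cube([86, 35, 325]);
translate([413, 0, 0]) cube([86, 35, 325]);
translate([86, 0, 0]) cube([327, 35, 86]);
translate([86, 0, 239]) cube([327, 35, 86]);


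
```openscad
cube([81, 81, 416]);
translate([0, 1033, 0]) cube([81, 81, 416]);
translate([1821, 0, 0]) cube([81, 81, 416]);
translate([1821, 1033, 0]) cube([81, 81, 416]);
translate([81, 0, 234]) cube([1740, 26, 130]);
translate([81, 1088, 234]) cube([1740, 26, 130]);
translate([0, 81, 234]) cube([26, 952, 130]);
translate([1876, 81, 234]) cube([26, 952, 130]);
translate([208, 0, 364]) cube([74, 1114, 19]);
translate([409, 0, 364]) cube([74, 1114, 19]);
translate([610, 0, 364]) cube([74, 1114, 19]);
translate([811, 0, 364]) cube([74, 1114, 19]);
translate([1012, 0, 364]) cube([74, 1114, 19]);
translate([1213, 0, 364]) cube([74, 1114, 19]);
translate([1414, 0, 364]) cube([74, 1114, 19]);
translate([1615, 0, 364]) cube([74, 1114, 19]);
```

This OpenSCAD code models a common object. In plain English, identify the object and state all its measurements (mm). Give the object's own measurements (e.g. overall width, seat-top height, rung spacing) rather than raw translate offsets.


A bed frame 1902 mm long (x) by 1114 mm wide (y). Four 81×81 mm corner posts, 416 mm tall, at the corners of the footprint. Four rails of 26 mm thickness and 130 mm height run between adjacent posts with their undersides at z = 234 mm, their outer faces flush with the outside of the frame (the two x-running rails run between the posts' inner faces; the two y-running rails run between the posts' inner faces). 8 slats, each 74 mm wide (x) and 19 mm thick, lie across the top of the two x-running rails, running the full 1114 mm width of the frame in y; along x they sit between the end posts with a 127 mm gap after the −x posts and between neighbouring slats, leaving 132 mm before the +x posts.


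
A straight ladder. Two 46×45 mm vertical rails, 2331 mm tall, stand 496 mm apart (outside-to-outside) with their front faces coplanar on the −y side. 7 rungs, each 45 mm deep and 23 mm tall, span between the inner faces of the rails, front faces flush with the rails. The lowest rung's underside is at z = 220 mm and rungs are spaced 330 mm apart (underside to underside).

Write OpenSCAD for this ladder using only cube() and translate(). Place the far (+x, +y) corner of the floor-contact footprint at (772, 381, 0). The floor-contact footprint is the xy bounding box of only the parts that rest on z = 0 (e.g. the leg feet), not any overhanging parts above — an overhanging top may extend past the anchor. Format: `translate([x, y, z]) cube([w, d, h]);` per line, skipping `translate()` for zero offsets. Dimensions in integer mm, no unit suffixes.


// rung span = 496 - 2*46 = 404
// rung[k] z = 220 + k*330
translate([276, 336, 0]) cube([46, 45, 2331]);
translate([726, 336, 0]) cube([46, 45, 2331]);
translate([322, 336, 220]) cube([404, 45, 23]);
translate([322, 336, 550]) cube([404, 45, 23]);
translate([322, 336, 880]) cube([404, 45, 23]);
translate([322, 336, 1210]) cube([404, 45, 23]);
translate([322, 336, 1540]) cube([404, 45, 23]);
translate([322, 336, 1870]) cube([404, 45, 23]);
translate([322, 336, 2200]) cube([404, 45, 23]);


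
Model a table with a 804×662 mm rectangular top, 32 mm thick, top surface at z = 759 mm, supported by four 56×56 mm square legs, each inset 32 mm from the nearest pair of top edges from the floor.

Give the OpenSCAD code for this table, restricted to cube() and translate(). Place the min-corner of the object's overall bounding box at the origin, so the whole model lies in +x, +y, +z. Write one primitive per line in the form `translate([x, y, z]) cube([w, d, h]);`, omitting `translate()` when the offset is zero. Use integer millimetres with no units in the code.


translate([0, 0, 727]) cube([804, 662, 32]);
translate([32, 32, 0]) cube([56, 56, 727]);
translate([716, 32, 0]) cube([56, 56, 727]);
translate([32, 574, 0]) cube([56, 56, 727]);
translate([716, 574, 0]) cube([56, 56, 727]);


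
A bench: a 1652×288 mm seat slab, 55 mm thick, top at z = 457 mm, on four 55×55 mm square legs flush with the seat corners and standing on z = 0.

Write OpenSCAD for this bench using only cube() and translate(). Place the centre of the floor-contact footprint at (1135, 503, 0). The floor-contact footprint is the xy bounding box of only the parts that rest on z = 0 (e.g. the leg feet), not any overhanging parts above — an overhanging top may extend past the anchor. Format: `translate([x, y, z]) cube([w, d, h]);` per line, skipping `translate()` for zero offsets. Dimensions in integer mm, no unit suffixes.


translate([309, 359, 402]) cube([1652, 288, 55]);
translate([309, 359, 0]) cube([55, 55, 402]);
translate([309, 592, 0]) cube([55, 55, 402]);
translate([1906, 359, 0]) cube([55, 55, 402]);
translate([1906, 592, 0]) cube([55, 55, 402]);


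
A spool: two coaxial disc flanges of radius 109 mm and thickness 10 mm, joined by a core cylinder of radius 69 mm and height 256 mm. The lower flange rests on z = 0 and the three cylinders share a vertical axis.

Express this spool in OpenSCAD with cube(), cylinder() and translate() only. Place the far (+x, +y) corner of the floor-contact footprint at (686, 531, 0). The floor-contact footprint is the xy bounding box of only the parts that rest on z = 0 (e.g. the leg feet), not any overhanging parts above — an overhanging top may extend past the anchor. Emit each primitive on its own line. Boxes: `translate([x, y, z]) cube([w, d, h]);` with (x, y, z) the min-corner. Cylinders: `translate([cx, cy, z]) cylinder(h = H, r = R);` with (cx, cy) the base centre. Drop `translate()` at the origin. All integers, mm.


translate([577, 422, 0]) cylinder(h = 10, r = 109);
translate([577, 422, 10]) cylinder(h = 256, r = 69);
translate([577, 422, 266]) cylinder(h = 10, r = 109);


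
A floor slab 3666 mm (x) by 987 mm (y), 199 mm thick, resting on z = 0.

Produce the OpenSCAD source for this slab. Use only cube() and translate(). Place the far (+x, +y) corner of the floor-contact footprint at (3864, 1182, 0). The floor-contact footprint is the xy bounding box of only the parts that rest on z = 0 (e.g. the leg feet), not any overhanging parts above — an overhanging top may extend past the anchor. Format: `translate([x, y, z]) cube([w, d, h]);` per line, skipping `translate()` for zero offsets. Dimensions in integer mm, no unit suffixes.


translate([198, 195, 0]) cube([3666, 987, 199]);


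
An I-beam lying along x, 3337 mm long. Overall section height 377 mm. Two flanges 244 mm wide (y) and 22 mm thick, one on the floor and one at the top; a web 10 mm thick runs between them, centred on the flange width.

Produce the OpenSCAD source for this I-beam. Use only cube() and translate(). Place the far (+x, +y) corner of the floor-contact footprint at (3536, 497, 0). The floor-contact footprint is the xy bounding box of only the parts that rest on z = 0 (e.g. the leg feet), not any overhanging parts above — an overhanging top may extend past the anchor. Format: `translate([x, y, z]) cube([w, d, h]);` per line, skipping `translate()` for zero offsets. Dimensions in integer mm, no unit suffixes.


translate([199, 253, 0]) cube([3337, 244, 22]);
translate([199, 370, 22]) cube([3337, 10, 333]);
translate([199, 253, 355]) cube([3337, 244, 22]);


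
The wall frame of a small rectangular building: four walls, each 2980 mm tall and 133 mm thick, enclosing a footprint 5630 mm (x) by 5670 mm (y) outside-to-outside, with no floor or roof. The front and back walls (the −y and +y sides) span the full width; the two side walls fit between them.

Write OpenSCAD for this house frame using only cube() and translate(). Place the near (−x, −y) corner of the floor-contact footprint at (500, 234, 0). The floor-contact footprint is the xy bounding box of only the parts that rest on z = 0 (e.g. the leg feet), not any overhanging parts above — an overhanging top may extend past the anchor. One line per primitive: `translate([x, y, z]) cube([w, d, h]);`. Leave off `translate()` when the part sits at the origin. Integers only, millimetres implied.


translate([500, 234, 0]) cube([5630, 133, 2980]);
translate([500, 5771, 0]) cube([5630, 133, 2980]);
translate([500, 367, 0]) cube([133, 5404, 2980]);
translate([5997, 367, 0]) cube([133, 5404, 2980]);


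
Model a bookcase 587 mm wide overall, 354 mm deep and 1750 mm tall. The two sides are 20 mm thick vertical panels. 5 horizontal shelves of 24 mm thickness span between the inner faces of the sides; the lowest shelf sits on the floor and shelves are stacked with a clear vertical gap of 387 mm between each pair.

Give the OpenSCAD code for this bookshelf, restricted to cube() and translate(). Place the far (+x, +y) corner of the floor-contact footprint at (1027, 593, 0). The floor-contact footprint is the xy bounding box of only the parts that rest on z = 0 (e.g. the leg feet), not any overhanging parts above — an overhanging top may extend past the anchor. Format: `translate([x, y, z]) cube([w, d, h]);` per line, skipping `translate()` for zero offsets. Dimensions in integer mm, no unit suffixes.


translate([440, 239, 0]) cube([20, 354, 1750]);
translate([1007, 239, 0]) cube([20, 354, 1750]);
translate([460, 239, 0]) cube([547, 354, 24]);
translate([460, 239, 411]) cube([547, 354, 24]);
translate([460, 239, 822]) cube([547, 354, 24]);
translate([460, 239, 1233]) cube([547, 354, 24]);
translate([460, 239, 1644]) cube([547, 354, 24]);


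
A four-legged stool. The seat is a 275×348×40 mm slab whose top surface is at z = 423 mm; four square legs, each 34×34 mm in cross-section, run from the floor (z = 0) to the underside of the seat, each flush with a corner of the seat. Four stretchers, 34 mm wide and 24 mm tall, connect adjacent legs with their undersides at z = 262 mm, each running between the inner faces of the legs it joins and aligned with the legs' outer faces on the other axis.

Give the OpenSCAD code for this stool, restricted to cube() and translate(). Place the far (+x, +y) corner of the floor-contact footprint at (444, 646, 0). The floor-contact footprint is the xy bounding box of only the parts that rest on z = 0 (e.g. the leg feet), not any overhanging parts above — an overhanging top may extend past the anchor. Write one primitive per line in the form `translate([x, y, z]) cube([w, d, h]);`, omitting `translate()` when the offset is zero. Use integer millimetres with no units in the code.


translate([169, 298, 383]) cube([275, 348, 40]);
translate([169, 298, 0]) cube([34, 34, 383]);
translate([410, 298, 0]) cube([34, 34, 383]);
translate([169, 612, 0]) cube([34, 34, 383]);
translate([410, 612, 0]) cube([34, 34, 383]);
translate([203, 298, 262]) cube([207, 34, 24]);
translate([203, 612, 262]) cube([207, 34, 24]);
translate([169, 332, 262]) cube([34, 280, 24]);
translate([410, 332, 262]) cube([34, 280, 24]);


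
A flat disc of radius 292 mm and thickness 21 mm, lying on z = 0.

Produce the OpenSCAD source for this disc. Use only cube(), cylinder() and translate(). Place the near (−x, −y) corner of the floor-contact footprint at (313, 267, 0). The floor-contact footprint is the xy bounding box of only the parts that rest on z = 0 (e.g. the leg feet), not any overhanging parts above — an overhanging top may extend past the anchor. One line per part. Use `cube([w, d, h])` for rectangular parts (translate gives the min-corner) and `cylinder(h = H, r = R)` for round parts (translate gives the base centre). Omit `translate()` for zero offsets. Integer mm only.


translate([605, 559, 0]) cylinder(h = 21, r = 292);


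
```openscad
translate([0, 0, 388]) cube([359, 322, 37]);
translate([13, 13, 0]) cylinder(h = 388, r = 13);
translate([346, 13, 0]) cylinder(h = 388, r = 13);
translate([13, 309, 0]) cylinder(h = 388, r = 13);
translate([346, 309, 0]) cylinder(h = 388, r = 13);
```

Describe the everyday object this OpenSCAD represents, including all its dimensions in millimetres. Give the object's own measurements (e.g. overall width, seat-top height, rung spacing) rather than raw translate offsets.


A four-legged stool. The seat is a 359×322×37 mm slab whose top surface is at z = 425 mm; four round legs, each 26 mm in diameter, run from the floor (z = 0) to the underside of the seat, each leg's axis is inset half a diameter from the nearest pair of seat edges (so the leg's bounding box is flush with the corner).


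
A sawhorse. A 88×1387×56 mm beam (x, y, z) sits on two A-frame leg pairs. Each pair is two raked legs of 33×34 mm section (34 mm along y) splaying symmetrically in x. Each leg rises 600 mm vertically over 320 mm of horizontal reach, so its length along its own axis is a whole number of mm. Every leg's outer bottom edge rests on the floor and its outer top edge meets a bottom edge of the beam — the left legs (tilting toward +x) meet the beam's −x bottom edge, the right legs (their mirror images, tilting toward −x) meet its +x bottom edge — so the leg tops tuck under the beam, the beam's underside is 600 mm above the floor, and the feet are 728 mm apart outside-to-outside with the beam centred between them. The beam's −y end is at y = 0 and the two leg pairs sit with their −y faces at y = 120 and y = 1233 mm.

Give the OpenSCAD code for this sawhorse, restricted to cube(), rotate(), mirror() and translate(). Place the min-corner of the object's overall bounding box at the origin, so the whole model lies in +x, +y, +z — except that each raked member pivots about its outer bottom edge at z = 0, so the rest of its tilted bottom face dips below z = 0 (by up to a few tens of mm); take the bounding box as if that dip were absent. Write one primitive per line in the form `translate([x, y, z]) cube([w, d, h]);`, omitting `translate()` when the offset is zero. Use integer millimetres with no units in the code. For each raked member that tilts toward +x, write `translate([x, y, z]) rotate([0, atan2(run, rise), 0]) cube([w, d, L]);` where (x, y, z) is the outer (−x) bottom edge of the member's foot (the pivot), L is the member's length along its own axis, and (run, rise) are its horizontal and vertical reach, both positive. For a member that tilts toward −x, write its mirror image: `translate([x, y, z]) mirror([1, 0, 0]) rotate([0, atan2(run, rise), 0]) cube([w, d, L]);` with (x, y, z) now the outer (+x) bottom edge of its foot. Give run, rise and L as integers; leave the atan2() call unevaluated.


translate([320, 0, 600]) cube([88, 1387, 56]);
translate([0, 120, 0]) rotate([0, atan2(320, 600), 0]) cube([33, 34, 680]);
translate([728, 120, 0]) mirror([1, 0, 0]) rotate([0, atan2(320, 600), 0]) cube([33, 34, 680]);
translate([0, 1233, 0]) rotate([0, atan2(320, 600), 0]) cube([33, 34, 680]);
translate([728, 1233, 0]) mirror([1, 0, 0]) rotate([0, atan2(320, 600), 0]) cube([33, 34, 680]);


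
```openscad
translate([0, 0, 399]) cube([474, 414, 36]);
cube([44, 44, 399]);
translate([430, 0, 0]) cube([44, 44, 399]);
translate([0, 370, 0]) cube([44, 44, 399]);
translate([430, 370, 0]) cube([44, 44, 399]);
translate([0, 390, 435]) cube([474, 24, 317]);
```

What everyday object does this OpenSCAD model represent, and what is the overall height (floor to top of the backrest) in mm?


A chair. The overall height is 752 mm.

A slab on four corner posts with a tall panel at the back — a chair. The seat slab sits at z = 399 with thickness 36, and the 317 mm backrest starts at the seat top, so the overall height is 399 + 36 + 317 = 752 mm.


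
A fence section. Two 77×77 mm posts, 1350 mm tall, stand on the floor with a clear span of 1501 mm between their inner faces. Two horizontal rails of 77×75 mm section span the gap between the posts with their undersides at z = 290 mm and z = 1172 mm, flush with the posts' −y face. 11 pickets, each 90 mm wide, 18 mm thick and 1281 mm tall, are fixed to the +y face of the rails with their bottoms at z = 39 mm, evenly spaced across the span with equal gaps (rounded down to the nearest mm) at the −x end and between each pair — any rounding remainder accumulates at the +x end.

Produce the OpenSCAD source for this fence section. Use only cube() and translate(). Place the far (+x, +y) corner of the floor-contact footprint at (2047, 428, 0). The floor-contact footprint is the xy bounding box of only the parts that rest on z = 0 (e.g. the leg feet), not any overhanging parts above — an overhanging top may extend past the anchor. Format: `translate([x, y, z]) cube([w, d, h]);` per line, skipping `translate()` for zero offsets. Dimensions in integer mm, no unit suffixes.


translate([392, 351, 0]) cube([77, 77, 1350]);
translate([1970, 351, 0]) cube([77, 77, 1350]);
translate([469, 351, 290]) cube([1501, 77, 75]);
translate([469, 351, 1172]) cube([1501, 77, 75]);
translate([511, 428, 39]) cube([90, 18, 1281]);
translate([643, 428, 39]) cube([90, 18, 1281]);
translate([775, 428, 39]) cube([90, 18, 1281]);
translate([907, 428, 39]) cube([90, 18, 1281]);
translate([1039, 428, 39]) cube([90, 18, 1281]);
translate([1171, 428, 39]) cube([90, 18, 1281]);
translate([1303, 428, 39]) cube([90, 18, 1281]);
translate([1435, 428, 39]) cube([90, 18, 1281]);
translate([1567, 428, 39]) cube([90, 18, 1281]);
translate([1699, 428, 39]) cube([90, 18, 1281]);
translate([1831, 428, 39]) cube([90, 18, 1281]);


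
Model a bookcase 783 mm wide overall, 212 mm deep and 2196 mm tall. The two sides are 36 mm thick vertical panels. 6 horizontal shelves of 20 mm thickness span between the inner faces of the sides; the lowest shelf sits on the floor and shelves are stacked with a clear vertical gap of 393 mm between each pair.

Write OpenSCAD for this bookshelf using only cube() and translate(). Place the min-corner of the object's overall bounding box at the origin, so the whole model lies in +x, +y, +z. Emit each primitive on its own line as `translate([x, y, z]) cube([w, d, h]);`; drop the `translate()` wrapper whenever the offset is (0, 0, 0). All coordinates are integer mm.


cube([36, 212, 2196]);
translate([747, 0, 0]) cube([36, 212, 2196]);
translate([36, 0, 0]) cube([711, 212, 20]);
translate([36, 0, 413]) cube([711, 212, 20]);
translate([36, 0, 826]) cube([711, 212, 20]);
translate([36, 0, 1239]) cube([711, 212, 20]);
translate([36, 0, 1652]) cube([711, 212, 20]);
translate([36, 0, 2065]) cube([711, 212, 20]);


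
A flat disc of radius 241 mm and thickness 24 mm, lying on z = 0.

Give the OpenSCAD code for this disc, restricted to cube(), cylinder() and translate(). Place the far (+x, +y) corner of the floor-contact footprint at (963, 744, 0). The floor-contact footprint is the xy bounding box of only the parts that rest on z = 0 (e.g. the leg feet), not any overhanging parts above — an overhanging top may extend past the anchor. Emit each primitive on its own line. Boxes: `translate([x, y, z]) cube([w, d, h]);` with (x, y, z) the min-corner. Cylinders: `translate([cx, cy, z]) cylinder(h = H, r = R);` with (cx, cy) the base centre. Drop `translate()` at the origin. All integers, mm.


translate([722, 503, 0]) cylinder(h = 24, r = 241);


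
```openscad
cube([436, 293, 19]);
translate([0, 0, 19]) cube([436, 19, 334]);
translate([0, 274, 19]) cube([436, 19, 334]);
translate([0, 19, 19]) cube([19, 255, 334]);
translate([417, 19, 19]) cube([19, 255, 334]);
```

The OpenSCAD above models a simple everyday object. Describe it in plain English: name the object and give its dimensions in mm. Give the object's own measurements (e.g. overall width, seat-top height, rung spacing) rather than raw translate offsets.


An open-topped rectangular box: outside dimensions 436×293×353 mm, with a uniform wall and base thickness of 19 mm. The base is a full 436×293 slab on the floor; four walls sit on top of the base. The front and back walls (the −y and +y sides) span the full width; the two side walls fit between them.


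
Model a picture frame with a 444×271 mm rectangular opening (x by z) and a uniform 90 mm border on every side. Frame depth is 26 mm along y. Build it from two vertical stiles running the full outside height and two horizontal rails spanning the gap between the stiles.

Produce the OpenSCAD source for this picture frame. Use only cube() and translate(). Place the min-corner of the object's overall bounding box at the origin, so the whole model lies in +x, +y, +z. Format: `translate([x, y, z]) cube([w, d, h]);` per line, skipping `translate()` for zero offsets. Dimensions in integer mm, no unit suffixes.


cube([90, 26, 451]);
translate([534, 0, 0]) cube([90, 26, 451]);
translate([90, 0, 0]) cube([444, 26, 90]);
translate([90, 0, 361]) cube([444, 26, 90]);


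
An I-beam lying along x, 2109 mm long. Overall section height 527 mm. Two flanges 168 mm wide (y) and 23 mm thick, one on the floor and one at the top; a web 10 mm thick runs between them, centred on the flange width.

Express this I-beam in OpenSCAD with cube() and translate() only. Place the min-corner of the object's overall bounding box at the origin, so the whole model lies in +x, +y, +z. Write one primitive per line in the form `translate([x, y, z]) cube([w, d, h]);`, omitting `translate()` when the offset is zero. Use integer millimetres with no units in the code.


cube([2109, 168, 23]);
translate([0, 79, 23]) cube([2109, 10, 481]);
translate([0, 0, 504]) cube([2109, 168, 23]);


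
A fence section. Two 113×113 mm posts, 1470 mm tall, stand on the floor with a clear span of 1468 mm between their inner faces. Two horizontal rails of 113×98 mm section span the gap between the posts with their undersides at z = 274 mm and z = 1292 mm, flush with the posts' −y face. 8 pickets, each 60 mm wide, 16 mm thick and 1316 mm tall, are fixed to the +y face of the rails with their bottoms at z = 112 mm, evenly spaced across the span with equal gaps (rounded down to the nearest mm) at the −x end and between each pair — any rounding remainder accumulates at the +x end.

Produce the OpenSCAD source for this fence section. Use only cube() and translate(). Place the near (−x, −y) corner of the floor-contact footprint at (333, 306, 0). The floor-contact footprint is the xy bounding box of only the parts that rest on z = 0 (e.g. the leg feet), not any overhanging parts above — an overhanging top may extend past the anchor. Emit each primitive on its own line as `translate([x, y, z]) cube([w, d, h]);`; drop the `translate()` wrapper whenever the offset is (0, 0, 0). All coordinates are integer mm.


translate([333, 306, 0]) cube([113, 113, 1470]);
translate([1914, 306, 0]) cube([113, 113, 1470]);
translate([446, 306, 274]) cube([1468, 113, 98]);
translate([446, 306, 1292]) cube([1468, 113, 98]);
translate([555, 419, 112]) cube([60, 16, 1316]);
translate([724, 419, 112]) cube([60, 16, 1316]);
translate([893, 419, 112]) cube([60, 16, 1316]);
translate([1062, 419, 112]) cube([60, 16, 1316]);
translate([1231, 419, 112]) cube([60, 16, 1316]);
translate([1400, 419, 112]) cube([60, 16, 1316]);
translate([1569, 419, 112]) cube([60, 16, 1316]);
translate([1738, 419, 112]) cube([60, 16, 1316]);


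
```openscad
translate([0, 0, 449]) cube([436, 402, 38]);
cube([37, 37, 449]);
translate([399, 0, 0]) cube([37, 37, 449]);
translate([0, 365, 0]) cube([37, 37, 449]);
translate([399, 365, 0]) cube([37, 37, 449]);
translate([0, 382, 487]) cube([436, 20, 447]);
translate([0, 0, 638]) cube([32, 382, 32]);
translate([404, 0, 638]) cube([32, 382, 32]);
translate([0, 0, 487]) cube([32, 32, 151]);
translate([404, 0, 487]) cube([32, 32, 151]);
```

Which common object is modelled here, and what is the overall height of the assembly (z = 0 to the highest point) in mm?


A chair. The overall height is 934 mm.

A slab on four corner posts with a tall panel at the back — a chair. The seat slab sits at z = 449 with thickness 38, and the 447 mm backrest starts at the seat top, so the overall height is 449 + 38 + 447 = 934 mm.


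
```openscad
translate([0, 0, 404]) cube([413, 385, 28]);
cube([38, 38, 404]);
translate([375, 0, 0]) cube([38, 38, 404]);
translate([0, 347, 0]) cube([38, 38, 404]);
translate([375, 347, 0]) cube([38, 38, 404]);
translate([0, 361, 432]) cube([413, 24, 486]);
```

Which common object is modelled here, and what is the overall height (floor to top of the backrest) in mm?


A chair. The overall height is 918 mm.

A slab on four corner posts with a tall panel at the back — a chair. The seat slab sits at z = 404 with thickness 28, and the 486 mm backrest starts at the seat top, so the overall height is 404 + 28 + 486 = 918 mm.
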